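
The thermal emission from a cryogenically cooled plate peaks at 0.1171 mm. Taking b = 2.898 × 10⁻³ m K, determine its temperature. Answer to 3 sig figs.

T ≈ 24.7 K

Wien's law gives T = b/λ_max = (2.898×10⁻³ m·K)/(1.171×10⁻⁴ m) = 24.7 K.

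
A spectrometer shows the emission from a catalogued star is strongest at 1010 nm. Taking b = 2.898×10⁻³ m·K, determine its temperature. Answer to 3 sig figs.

Wien's law gives T = b/λ_max = (2.898×10⁻³ m·K)/(1.010×10⁻⁶ m) = 2.87×10³ K.

T ≈ 2.87×10³ K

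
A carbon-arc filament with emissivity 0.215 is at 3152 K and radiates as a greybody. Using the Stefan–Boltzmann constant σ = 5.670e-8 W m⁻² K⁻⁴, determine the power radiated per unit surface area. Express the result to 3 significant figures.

I ≈ 1.20×10⁶ W/m²

Stefan–Boltzmann: I = εσT⁴ = 0.215 × 5.670×10⁻⁸ × (3152)⁴ = 1.20×10⁶ W/m².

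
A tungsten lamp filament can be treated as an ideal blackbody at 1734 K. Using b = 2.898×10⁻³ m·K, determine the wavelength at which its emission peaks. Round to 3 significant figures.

Wien's displacement law: λ_max = b/T = (2.898×10⁻³ m·K)/(1734 K) = 1.671×10⁻⁶ m.
That is 1.67 μm, in the infrared range.

λ_max ≈ 1.67 μm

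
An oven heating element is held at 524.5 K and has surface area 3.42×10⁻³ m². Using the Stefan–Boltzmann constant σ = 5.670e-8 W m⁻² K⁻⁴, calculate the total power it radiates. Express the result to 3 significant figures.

P ≈ 14.7 W

Area A = 3.42×10⁻³ m².
P = σAT⁴ = 5.670×10⁻⁸ × 3.42×10⁻³ × (524.5)⁴ = 14.7 W.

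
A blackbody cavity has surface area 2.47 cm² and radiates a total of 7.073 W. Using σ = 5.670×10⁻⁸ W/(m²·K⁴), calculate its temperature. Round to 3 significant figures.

Area A = 2.47 cm² = 2.47×10⁻⁴ m².
P = σAT⁴ ⇒ T = (P/(σA))^(1/4) = (7.073/(5.670×10⁻⁸×2.47×10⁻⁴))^(1/4) = 843 K.

T ≈ 843 K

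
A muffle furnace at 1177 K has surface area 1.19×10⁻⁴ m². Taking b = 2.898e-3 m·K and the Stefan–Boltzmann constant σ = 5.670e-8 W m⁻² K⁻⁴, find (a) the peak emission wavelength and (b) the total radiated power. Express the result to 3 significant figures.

λ_max ≈ 2.46 μm; P ≈ 12.9 W

(a) λ_max = b/T = 2.898×10⁻³/1177 = 2.462×10⁻⁶ m = 2.46 μm.
Area A = 1.19×10⁻⁴ m².
(b) P = σAT⁴ = 5.670×10⁻⁸×1.19×10⁻⁴×(1177)⁴ = 12.9 W.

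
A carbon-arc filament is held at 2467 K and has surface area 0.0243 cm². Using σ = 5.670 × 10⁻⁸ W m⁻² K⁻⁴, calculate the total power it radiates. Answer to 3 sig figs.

P ≈ 5.10 W

Area A = 0.0243 cm² = 2.43×10⁻⁶ m².
P = σAT⁴ = 5.670×10⁻⁸ × 2.43×10⁻⁶ × (2467)⁴ = 5.10 W.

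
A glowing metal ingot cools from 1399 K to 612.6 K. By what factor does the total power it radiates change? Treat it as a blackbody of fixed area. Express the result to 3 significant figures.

P₂/P₁ ≈ 0.0368

P ∝ T⁴, so P₂/P₁ = (T₂/T₁)⁴ = (612.6/1399)⁴ = (0.437884)⁴ = 0.0368.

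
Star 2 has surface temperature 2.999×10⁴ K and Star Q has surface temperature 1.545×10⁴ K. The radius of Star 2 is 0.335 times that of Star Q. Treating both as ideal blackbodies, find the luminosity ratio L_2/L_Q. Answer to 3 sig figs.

L ∝ R²T⁴, so L_2/L_Q = (R_2/R_Q)²(T_2/T_Q)⁴ = (0.335)² × (2.999×10⁴/1.545×10⁴)⁴ = 0.112225 × 14.1968 = 1.59.

L_2/L_Q ≈ 1.59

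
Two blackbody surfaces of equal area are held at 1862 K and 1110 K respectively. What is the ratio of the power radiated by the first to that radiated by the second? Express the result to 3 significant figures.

P₁/P₂ ≈ 7.92

With equal areas, P₁/P₂ = (T₁/T₂)⁴ = (1862/1110)⁴ = 7.92.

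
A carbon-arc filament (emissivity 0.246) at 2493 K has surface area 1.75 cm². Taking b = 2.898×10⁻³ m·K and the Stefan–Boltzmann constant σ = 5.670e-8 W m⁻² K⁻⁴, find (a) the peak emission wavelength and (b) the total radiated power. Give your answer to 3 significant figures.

λ_max ≈ 1.16×10³ nm; P ≈ 94.3 W

(a) λ_max = b/T = 2.898×10⁻³/2493 = 1.162×10⁻⁶ m = 1.16×10³ nm.
Area A = 1.75 cm² = 1.75×10⁻⁴ m².
(b) P = εσAT⁴ = 0.246×5.670×10⁻⁸×1.75×10⁻⁴×(2493)⁴ = 94.3 W.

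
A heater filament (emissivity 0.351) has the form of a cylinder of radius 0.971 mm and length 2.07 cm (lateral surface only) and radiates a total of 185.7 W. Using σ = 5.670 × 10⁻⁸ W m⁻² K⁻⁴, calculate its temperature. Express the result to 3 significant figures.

Lateral area A = 2πrL = 2π×9.71×10⁻⁴×0.0207 = 1.26290×10⁻⁴ m².
P = εσAT⁴ ⇒ T = (P/(εσA))^(1/4) = (185.7/(0.351×5.670×10⁻⁸×1.26290×10⁻⁴))^(1/4) = 2.93×10³ K.

T ≈ 2.93×10³ K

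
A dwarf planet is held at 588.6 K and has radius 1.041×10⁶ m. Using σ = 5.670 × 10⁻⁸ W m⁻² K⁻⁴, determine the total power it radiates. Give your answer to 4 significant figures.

P ≈ 9.268×10¹⁶ W

Surface area A = 4πR² = 4π(1.041×10⁶ m)² = 1.36179×10¹³ m².
P = σAT⁴ = 5.670×10⁻⁸ × 1.36179×10¹³ × (588.6)⁴ = 9.268×10¹⁶ W.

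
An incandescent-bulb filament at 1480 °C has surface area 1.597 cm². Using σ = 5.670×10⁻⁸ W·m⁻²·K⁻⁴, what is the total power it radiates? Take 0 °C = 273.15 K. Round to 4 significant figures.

T = 1480 °C + 273.15 = 1753.15 K.
Area A = 1.597 cm² = 1.597×10⁻⁴ m².
P = σAT⁴ = 5.670×10⁻⁸ × 1.597×10⁻⁴ × (1753.15)⁴ = 85.54 W.

P ≈ 85.54 W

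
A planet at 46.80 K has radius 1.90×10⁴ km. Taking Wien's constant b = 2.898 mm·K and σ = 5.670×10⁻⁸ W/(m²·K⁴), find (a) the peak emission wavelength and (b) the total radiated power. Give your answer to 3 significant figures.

(a) λ_max = b/T = 2.898×10⁻³/46.80 = 6.192×10⁻⁵ m = 61.9 μm.
Surface area A = 4πR² = 4π(1.90×10⁷ m)² = 4.53646×10¹⁵ m².
(b) P = σAT⁴ = 5.670×10⁻⁸×4.53646×10¹⁵×(46.80)⁴ = 1.23×10¹⁵ W.

λ_max ≈ 61.9 μm; P ≈ 1.23×10¹⁵ W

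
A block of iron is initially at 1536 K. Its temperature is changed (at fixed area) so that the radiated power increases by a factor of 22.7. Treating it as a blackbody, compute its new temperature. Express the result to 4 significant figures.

P ∝ T⁴, so T₂/T₁ = (P₂/P₁)^(1/4) = (22.7)^(1/4) = 2.18276.
T₂ = 1536 × 2.18276 = 3353 K.

T₂ ≈ 3353 K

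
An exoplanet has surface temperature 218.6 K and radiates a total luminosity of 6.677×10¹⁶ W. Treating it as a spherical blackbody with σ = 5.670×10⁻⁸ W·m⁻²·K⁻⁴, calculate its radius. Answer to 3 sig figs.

L = 4πR²σT⁴ ⇒ R = √(L/(4πσT⁴)).
σT⁴ = 129.474 W/m², so R = √(6.677×10¹⁶/(4π×129.474)) = 6.41×10⁶ m.

R ≈ 6.41×10⁶ m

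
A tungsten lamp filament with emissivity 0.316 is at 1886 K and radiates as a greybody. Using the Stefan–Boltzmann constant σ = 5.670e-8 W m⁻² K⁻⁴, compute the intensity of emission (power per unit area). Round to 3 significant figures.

Stefan–Boltzmann: I = εσT⁴ = 0.316 × 5.670×10⁻⁸ × (1886)⁴ = 2.27×10⁵ W/m².

I ≈ 2.27×10⁵ W/m²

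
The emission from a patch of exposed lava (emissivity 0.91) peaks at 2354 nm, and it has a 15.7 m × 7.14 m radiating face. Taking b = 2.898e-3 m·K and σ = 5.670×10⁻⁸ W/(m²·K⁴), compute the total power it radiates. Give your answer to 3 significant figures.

P ≈ 1.33×10⁷ W

Wien's law: T = b/λ_max = 2.898×10⁻³/2.354×10⁻⁶ = 1231.10 K.
Area A = 15.7 × 7.14 = 112.098 m².
Then P = εσAT⁴ = 0.91×5.670×10⁻⁸×112.098×(1231.10)⁴ = 1.33×10⁷ W.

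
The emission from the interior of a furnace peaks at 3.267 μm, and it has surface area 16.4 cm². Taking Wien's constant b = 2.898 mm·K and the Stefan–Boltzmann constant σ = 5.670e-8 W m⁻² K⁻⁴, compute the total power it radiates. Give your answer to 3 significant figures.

Wien's law: T = b/λ_max = 2.898×10⁻³/3.267×10⁻⁶ = 887.052 K.
Area A = 16.4 cm² = 1.64×10⁻³ m².
Then P = σAT⁴ = 5.670×10⁻⁸×1.64×10⁻³×(887.052)⁴ = 57.6 W.

P ≈ 57.6 W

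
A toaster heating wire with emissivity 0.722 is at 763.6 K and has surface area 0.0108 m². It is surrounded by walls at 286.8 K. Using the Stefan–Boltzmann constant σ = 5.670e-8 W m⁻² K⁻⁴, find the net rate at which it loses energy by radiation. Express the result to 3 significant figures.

Net loss ≈ 147 W

Area A = 0.0108 m².
Net radiated power P_net = εσA(T⁴ − T₀⁴) = 0.722×5.670×10⁻⁸×0.0108×(763.6⁴ − 286.8⁴).
T⁴ − T₀⁴ = 3.39988×10¹¹ − 6.76576×10⁹ = 3.33222×10¹¹ K⁴, so P_net = 147 W.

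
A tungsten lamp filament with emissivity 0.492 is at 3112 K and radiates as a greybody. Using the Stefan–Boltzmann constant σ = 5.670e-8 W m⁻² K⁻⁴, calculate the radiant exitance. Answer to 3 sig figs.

I ≈ 2.62×10⁶ W/m²

Stefan–Boltzmann: I = εσT⁴ = 0.492 × 5.670×10⁻⁸ × (3112)⁴ = 2.62×10⁶ W/m².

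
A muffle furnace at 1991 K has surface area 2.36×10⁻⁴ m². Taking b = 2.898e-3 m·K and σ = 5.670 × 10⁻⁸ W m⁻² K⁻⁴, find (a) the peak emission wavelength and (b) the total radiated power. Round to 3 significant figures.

(a) λ_max = b/T = 2.898×10⁻³/1991 = 1.456×10⁻⁶ m = 1.46×10³ nm.
Area A = 2.36×10⁻⁴ m².
(b) P = σAT⁴ = 5.670×10⁻⁸×2.36×10⁻⁴×(1991)⁴ = 210 W.

λ_max ≈ 1.46×10³ nm; P ≈ 210 W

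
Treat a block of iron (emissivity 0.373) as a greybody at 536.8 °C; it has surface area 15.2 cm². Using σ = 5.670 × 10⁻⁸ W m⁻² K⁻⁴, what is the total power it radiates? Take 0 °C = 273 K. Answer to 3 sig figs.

T = 536.8 °C + 273 = 809.8 K.
Area A = 15.2 cm² = 1.52×10⁻³ m².
P = εσAT⁴ = 0.373 × 5.670×10⁻⁸ × 1.52×10⁻³ × (809.8)⁴ = 13.8 W.

P ≈ 13.8 W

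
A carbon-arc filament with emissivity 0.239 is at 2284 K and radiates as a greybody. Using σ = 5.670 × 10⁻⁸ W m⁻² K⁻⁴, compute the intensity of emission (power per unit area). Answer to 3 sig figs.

Stefan–Boltzmann: I = εσT⁴ = 0.239 × 5.670×10⁻⁸ × (2284)⁴ = 3.69×10⁵ W/m².

I ≈ 3.69×10⁵ W/m²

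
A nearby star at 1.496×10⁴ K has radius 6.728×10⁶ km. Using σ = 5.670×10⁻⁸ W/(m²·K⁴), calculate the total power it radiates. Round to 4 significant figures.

Surface area A = 4πR² = 4π(6.728×10⁹ m)² = 5.68829×10²⁰ m².
P = σAT⁴ = 5.670×10⁻⁸ × 5.68829×10²⁰ × (1.496×10⁴)⁴ = 1.615×10³⁰ W.

P ≈ 1.615×10³⁰ W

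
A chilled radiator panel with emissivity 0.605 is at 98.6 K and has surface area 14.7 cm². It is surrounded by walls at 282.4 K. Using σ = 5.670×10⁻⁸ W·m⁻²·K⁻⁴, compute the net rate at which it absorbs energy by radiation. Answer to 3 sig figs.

Net gain ≈ 0.316 W

Area A = 14.7 cm² = 1.47×10⁻³ m².
Net radiated power P_net = εσA(T⁴ − T₀⁴) = 0.605×5.670×10⁻⁸×1.47×10⁻³×(98.6⁴ − 282.4⁴).
T⁴ − T₀⁴ = 9.45165×10⁷ − 6.36002×10⁹ = -6.26550×10⁹ K⁴, so P_net = -0.316 W — negative, meaning a net gain of 0.316 W.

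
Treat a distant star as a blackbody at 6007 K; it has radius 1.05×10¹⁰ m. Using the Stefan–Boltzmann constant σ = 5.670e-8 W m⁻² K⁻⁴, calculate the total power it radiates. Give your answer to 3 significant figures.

P ≈ 1.02×10²⁹ W

Surface area A = 4πR² = 4π(1.05×10¹⁰ m)² = 1.38544×10²¹ m².
P = σAT⁴ = 5.670×10⁻⁸ × 1.38544×10²¹ × (6007)⁴ = 1.02×10²⁹ W.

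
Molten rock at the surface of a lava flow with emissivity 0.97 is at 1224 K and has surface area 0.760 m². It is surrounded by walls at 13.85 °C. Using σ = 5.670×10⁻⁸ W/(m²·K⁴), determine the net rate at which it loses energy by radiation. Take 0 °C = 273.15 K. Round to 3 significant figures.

Net loss ≈ 9.35×10⁴ W

Surroundings: T = 13.85 °C + 273.15 = 287.00 K.
Area A = 0.760 m².
Net radiated power P_net = εσA(T⁴ − T₀⁴) = 0.97×5.670×10⁻⁸×0.760×(1224⁴ − 287.00⁴).
T⁴ − T₀⁴ = 2.24453×10¹² − 6.78465×10⁹ = 2.23775×10¹² K⁴, so P_net = 9.35×10⁴ W.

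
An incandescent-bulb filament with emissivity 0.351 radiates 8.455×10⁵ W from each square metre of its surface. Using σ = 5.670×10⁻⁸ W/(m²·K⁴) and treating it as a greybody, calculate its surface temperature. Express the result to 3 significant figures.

T ≈ 2.55×10³ K

I = εσT⁴, so T = (I/εσ)^(1/4) = (8.455×10⁵/(0.351×5.670×10⁻⁸))^(1/4) = 2.55×10³ K.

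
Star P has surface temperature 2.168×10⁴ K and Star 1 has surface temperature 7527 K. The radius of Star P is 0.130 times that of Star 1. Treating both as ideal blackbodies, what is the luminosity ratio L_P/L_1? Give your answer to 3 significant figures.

L_P/L_1 ≈ 1.16

L ∝ R²T⁴, so L_P/L_1 = (R_P/R_1)²(T_P/T_1)⁴ = (0.130)² × (2.168×10⁴/7527)⁴ = 0.0169 × 68.8255 = 1.16.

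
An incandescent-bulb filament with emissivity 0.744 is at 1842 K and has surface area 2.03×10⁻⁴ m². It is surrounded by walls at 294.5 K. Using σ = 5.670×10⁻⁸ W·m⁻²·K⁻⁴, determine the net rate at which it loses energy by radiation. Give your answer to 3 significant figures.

Area A = 2.03×10⁻⁴ m².
Net radiated power P_net = εσA(T⁴ − T₀⁴) = 0.744×5.670×10⁻⁸×2.03×10⁻⁴×(1842⁴ − 294.5⁴).
T⁴ − T₀⁴ = 1.15122×10¹³ − 7.52214×10⁹ = 1.15047×10¹³ K⁴, so P_net = 98.5 W.

Net loss ≈ 98.5 W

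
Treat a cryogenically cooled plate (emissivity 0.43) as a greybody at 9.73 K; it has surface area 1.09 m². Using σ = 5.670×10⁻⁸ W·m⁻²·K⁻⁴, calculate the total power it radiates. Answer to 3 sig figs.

P ≈ 2.38×10⁻⁴ W

Area A = 1.09 m².
P = εσAT⁴ = 0.43 × 5.670×10⁻⁸ × 1.09 × (9.73)⁴ = 2.38×10⁻⁴ W.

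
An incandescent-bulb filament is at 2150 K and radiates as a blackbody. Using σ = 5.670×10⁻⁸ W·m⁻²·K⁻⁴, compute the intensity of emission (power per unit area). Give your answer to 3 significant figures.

Stefan–Boltzmann: I = σT⁴ = 5.670×10⁻⁸ × (2150)⁴ = 1.21×10⁶ W/m².

I ≈ 1.21×10⁶ W/m²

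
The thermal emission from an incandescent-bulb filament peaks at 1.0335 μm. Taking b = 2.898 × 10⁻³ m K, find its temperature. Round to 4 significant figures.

T ≈ 2804 K

Wien's law gives T = b/λ_max = (2.898×10⁻³ m·K)/(1.0335×10⁻⁶ m) = 2804 K.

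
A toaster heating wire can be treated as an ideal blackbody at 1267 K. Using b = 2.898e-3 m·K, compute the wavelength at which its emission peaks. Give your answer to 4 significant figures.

Wien's displacement law: λ_max = b/T = (2.898×10⁻³ m·K)/(1267 K) = 2.2873×10⁻⁶ m.
That is 2.287 μm, in the infrared range.

λ_max ≈ 2.287 μm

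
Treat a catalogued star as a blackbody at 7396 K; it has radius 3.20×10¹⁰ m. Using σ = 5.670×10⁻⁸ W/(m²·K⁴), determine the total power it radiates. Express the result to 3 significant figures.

Surface area A = 4πR² = 4π(3.20×10¹⁰ m)² = 1.28680×10²² m².
P = σAT⁴ = 5.670×10⁻⁸ × 1.28680×10²² × (7396)⁴ = 2.18×10³⁰ W.

P ≈ 2.18×10³⁰ W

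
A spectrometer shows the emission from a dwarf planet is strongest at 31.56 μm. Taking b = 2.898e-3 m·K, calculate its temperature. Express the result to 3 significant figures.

Wien's law gives T = b/λ_max = (2.898×10⁻³ m·K)/(3.156×10⁻⁵ m) = 91.8 K.

T ≈ 91.8 K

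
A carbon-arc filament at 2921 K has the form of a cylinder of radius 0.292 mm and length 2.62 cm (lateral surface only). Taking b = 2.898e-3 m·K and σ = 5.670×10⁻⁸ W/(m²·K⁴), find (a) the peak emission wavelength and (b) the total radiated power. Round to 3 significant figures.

λ_max ≈ 0.992 μm; P ≈ 198 W

(a) λ_max = b/T = 2.898×10⁻³/2921 = 9.921×10⁻⁷ m = 0.992 μm.
Lateral area A = 2πrL = 2π×2.92×10⁻⁴×0.0262 = 4.80689×10⁻⁵ m².
(b) P = σAT⁴ = 5.670×10⁻⁸×4.80689×10⁻⁵×(2921)⁴ = 198 W.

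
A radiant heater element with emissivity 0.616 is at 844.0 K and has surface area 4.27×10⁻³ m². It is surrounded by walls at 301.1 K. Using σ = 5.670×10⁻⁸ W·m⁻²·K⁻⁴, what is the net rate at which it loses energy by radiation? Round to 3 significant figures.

Net loss ≈ 74.5 W

Area A = 4.27×10⁻³ m².
Net radiated power P_net = εσA(T⁴ − T₀⁴) = 0.616×5.670×10⁻⁸×4.27×10⁻³×(844.0⁴ − 301.1⁴).
T⁴ − T₀⁴ = 5.07423×10¹¹ − 8.21945×10⁹ = 4.99204×10¹¹ K⁴, so P_net = 74.5 W.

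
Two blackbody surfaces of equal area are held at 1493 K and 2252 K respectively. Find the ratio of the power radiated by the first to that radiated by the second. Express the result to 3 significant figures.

With equal areas, P₁/P₂ = (T₁/T₂)⁴ = (1493/2252)⁴ = 0.193.

P₁/P₂ ≈ 0.193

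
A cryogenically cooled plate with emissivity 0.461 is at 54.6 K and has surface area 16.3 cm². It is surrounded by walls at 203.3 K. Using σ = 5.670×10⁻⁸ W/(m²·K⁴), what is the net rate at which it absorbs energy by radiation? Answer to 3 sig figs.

Net gain ≈ 0.0724 W

Area A = 16.3 cm² = 1.63×10⁻³ m².
Net radiated power P_net = εσA(T⁴ − T₀⁴) = 0.461×5.670×10⁻⁸×1.63×10⁻³×(54.6⁴ − 203.3⁴).
T⁴ − T₀⁴ = 8.88731×10⁶ − 1.70824×10⁹ = -1.69935×10⁹ K⁴, so P_net = -0.0724 W — negative, meaning a net gain of 0.0724 W.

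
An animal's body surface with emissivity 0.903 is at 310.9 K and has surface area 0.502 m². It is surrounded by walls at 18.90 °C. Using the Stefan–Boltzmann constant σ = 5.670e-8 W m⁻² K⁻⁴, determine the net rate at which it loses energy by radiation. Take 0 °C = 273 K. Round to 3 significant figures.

Surroundings: T = 18.90 °C + 273 = 291.90 K.
Area A = 0.502 m².
Net radiated power P_net = εσA(T⁴ − T₀⁴) = 0.903×5.670×10⁻⁸×0.502×(310.9⁴ − 291.90⁴).
T⁴ − T₀⁴ = 9.34293×10⁹ − 7.26000×10⁹ = 2.08293×10⁹ K⁴, so P_net = 53.5 W.

Net loss ≈ 53.5 W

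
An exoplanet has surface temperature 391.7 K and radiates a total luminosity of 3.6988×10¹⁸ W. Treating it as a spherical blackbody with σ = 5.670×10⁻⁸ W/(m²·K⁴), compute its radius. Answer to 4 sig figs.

R ≈ 1.485×10⁷ m

L = 4πR²σT⁴ ⇒ R = √(L/(4πσT⁴)).
σT⁴ = 1334.74 W/m², so R = √(3.6988×10¹⁸/(4π×1334.74)) = 1.485×10⁷ m.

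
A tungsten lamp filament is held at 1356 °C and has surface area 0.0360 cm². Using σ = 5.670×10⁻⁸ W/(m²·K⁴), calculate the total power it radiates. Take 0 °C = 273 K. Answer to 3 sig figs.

T = 1356 °C + 273 = 1629 K.
Area A = 0.0360 cm² = 3.60×10⁻⁶ m².
P = σAT⁴ = 5.670×10⁻⁸ × 3.60×10⁻⁶ × (1629)⁴ = 1.44 W.

P ≈ 1.44 W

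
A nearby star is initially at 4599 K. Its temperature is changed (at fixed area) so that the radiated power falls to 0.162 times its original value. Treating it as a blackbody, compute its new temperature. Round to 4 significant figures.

T₂ ≈ 2918 K

P ∝ T⁴, so T₂/T₁ = (P₂/P₁)^(1/4) = (0.162)^(1/4) = 0.634423.
T₂ = 4599 × 0.634423 = 2918 K.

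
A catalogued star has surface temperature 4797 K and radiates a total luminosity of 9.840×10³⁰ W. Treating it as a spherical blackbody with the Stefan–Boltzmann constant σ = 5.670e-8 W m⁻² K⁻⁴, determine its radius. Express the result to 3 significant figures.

R ≈ 1.61×10¹¹ m

L = 4πR²σT⁴ ⇒ R = √(L/(4πσT⁴)).
σT⁴ = 3.00235×10⁷ W/m², so R = √(9.840×10³⁰/(4π×3.00235×10⁷)) = 1.61×10¹¹ m.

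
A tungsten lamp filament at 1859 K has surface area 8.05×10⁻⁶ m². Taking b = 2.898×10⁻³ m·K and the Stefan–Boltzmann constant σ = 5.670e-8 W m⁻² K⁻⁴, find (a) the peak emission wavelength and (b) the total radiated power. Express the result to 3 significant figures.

(a) λ_max = b/T = 2.898×10⁻³/1859 = 1.559×10⁻⁶ m = 1.56 μm.
Area A = 8.05×10⁻⁶ m².
(b) P = σAT⁴ = 5.670×10⁻⁸×8.05×10⁻⁶×(1859)⁴ = 5.45 W.

λ_max ≈ 1.56 μm; P ≈ 5.45 W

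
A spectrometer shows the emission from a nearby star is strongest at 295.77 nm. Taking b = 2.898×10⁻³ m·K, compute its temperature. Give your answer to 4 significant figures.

T ≈ 9798 K

Wien's law gives T = b/λ_max = (2.898×10⁻³ m·K)/(2.9577×10⁻⁷ m) = 9798 K.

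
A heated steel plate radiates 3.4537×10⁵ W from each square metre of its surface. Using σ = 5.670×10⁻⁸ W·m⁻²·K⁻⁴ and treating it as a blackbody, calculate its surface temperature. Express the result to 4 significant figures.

I = σT⁴, so T = (I/σ)^(1/4) = (3.4537×10⁵/(5.670×10⁻⁸))^(1/4) = 1571 K.

T ≈ 1571 K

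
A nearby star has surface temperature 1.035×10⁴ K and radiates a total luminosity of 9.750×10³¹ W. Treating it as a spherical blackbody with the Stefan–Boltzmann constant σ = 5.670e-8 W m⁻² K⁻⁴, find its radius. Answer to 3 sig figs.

R ≈ 1.09×10¹¹ m

L = 4πR²σT⁴ ⇒ R = √(L/(4πσT⁴)).
σT⁴ = 6.50646×10⁸ W/m², so R = √(9.750×10³¹/(4π×6.50646×10⁸)) = 1.09×10¹¹ m.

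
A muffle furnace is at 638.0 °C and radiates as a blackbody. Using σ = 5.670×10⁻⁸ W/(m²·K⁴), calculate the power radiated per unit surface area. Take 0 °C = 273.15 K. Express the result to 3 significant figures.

T = 638.0 °C + 273.15 = 911.15 K.
Stefan–Boltzmann: I = σT⁴ = 5.670×10⁻⁸ × (911.15)⁴ = 3.91×10⁴ W/m².

I ≈ 3.91×10⁴ W/m²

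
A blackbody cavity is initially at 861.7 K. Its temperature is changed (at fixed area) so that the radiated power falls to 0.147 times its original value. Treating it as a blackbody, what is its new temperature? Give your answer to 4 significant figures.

P ∝ T⁴, so T₂/T₁ = (P₂/P₁)^(1/4) = (0.147)^(1/4) = 0.619198.
T₂ = 861.7 × 0.619198 = 533.6 K.

T₂ ≈ 533.6 K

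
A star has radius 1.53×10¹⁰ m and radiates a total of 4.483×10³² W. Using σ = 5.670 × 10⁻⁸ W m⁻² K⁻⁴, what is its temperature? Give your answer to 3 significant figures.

T ≈ 4.05×10⁴ K

Surface area A = 4πR² = 4π(1.53×10¹⁰ m)² = 2.94166×10²¹ m².
P = σAT⁴ ⇒ T = (P/(σA))^(1/4) = (4.483×10³²/(5.670×10⁻⁸×2.94166×10²¹))^(1/4) = 4.05×10⁴ K.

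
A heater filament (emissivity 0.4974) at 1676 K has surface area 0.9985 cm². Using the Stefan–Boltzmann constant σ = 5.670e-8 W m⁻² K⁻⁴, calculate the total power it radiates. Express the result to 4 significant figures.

Area A = 0.9985 cm² = 9.985×10⁻⁵ m².
P = εσAT⁴ = 0.4974 × 5.670×10⁻⁸ × 9.985×10⁻⁵ × (1676)⁴ = 22.22 W.

P ≈ 22.22 W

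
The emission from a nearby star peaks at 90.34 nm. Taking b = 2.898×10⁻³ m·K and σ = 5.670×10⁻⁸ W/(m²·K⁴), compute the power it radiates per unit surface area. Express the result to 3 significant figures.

Wien's law: T = b/λ_max = 2.898×10⁻³/9.034×10⁻⁸ = 32078.8 K.
Then I = σT⁴ = 5.670×10⁻⁸×(32078.8)⁴ = 6.00×10¹⁰ W/m².

I ≈ 6.00×10¹⁰ W/m²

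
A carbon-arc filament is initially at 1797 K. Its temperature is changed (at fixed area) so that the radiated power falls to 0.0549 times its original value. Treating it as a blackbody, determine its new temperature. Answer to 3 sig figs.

T₂ ≈ 870 K

P ∝ T⁴, so T₂/T₁ = (P₂/P₁)^(1/4) = (0.0549)^(1/4) = 0.484053.
T₂ = 1797 × 0.484053 = 870 K.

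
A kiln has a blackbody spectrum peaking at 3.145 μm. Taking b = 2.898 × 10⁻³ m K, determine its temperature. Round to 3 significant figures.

T ≈ 921 K

Wien's law gives T = b/λ_max = (2.898×10⁻³ m·K)/(3.145×10⁻⁶ m) = 921 K.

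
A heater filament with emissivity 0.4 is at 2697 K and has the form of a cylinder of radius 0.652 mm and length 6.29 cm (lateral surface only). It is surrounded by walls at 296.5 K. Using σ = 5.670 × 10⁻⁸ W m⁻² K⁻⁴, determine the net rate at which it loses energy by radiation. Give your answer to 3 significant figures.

Net loss ≈ 309 W

Lateral area A = 2πrL = 2π×6.52×10⁻⁴×0.0629 = 2.57678×10⁻⁴ m².
Net radiated power P_net = εσA(T⁴ − T₀⁴) = 0.4×5.670×10⁻⁸×2.57678×10⁻⁴×(2697⁴ − 296.5⁴).
T⁴ − T₀⁴ = 5.29083×10¹³ − 7.72856×10⁹ = 5.29006×10¹³ K⁴, so P_net = 309 W.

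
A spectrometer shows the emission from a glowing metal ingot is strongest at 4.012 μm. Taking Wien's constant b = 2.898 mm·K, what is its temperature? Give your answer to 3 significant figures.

Wien's law gives T = b/λ_max = (2.898×10⁻³ m·K)/(4.012×10⁻⁶ m) = 722 K.

T ≈ 722 K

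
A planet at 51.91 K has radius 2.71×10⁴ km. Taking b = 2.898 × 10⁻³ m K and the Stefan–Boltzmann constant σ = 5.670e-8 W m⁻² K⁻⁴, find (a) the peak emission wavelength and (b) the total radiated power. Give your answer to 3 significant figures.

λ_max ≈ 55.8 μm; P ≈ 3.80×10¹⁵ W

(a) λ_max = b/T = 2.898×10⁻³/51.91 = 5.583×10⁻⁵ m = 55.8 μm.
Surface area A = 4πR² = 4π(2.71×10⁷ m)² = 9.22887×10¹⁵ m².
(b) P = σAT⁴ = 5.670×10⁻⁸×9.22887×10¹⁵×(51.91)⁴ = 3.80×10¹⁵ W.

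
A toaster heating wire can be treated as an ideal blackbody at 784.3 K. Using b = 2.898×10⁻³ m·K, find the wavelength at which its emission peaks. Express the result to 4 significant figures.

Wien's displacement law: λ_max = b/T = (2.898×10⁻³ m·K)/(784.3 K) = 3.6950×10⁻⁶ m.
That is 3.695 μm, in the infrared range.

λ_max ≈ 3.695 μm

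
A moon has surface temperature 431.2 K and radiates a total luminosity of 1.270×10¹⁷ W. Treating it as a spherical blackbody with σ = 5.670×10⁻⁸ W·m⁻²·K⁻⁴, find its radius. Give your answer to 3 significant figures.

R ≈ 2.27×10⁶ m

L = 4πR²σT⁴ ⇒ R = √(L/(4πσT⁴)).
σT⁴ = 1960.19 W/m², so R = √(1.270×10¹⁷/(4π×1960.19)) = 2.27×10⁶ m.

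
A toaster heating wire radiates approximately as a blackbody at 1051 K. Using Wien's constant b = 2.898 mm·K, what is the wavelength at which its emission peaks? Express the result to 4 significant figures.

λ_max ≈ 2757 nm

Wien's displacement law: λ_max = b/T = (2.898×10⁻³ m·K)/(1051 K) = 2.7574×10⁻⁶ m.
That is 2757 nm, in the infrared range.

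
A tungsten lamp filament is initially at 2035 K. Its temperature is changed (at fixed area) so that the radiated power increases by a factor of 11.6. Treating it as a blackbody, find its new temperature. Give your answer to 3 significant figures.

T₂ ≈ 3.76×10³ K

P ∝ T⁴, so T₂/T₁ = (P₂/P₁)^(1/4) = (11.6)^(1/4) = 1.84550.
T₂ = 2035 × 1.84550 = 3.76×10³ K.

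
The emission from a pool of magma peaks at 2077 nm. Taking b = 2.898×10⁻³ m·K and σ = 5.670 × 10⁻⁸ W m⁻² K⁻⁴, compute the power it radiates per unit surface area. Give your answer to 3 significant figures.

I ≈ 2.15×10⁵ W/m²

Wien's law: T = b/λ_max = 2.898×10⁻³/2.077×10⁻⁶ = 1395.28 K.
Then I = σT⁴ = 5.670×10⁻⁸×(1395.28)⁴ = 2.15×10⁵ W/m².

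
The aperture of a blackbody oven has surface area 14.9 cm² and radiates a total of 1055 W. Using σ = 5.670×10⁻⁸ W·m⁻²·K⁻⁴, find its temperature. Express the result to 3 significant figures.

T ≈ 1.88×10³ K

Area A = 14.9 cm² = 1.49×10⁻³ m².
P = σAT⁴ ⇒ T = (P/(σA))^(1/4) = (1055/(5.670×10⁻⁸×1.49×10⁻³))^(1/4) = 1.88×10³ K.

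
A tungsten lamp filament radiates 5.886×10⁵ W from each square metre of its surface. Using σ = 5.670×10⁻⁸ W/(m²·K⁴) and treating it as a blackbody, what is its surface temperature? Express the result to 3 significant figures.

T ≈ 1.79×10³ K

I = σT⁴, so T = (I/σ)^(1/4) = (5.886×10⁵/(5.670×10⁻⁸))^(1/4) = 1.79×10³ K.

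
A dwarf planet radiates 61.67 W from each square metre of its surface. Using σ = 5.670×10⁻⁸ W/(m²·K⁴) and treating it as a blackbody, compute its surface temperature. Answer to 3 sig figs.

T ≈ 182 K

I = σT⁴, so T = (I/σ)^(1/4) = (61.67/(5.670×10⁻⁸))^(1/4) = 182 K.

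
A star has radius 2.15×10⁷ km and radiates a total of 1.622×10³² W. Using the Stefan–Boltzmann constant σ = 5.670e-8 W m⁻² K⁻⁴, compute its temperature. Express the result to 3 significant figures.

T ≈ 2.65×10⁴ K

Surface area A = 4πR² = 4π(2.15×10¹⁰ m)² = 5.80880×10²¹ m².
P = σAT⁴ ⇒ T = (P/(σA))^(1/4) = (1.622×10³²/(5.670×10⁻⁸×5.80880×10²¹))^(1/4) = 2.65×10⁴ K.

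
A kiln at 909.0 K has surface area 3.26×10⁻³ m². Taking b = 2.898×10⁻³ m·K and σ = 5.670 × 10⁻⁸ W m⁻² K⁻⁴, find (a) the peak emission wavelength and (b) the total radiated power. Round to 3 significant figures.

λ_max ≈ 3.19 μm; P ≈ 126 W

(a) λ_max = b/T = 2.898×10⁻³/909.0 = 3.188×10⁻⁶ m = 3.19 μm.
Area A = 3.26×10⁻³ m².
(b) P = σAT⁴ = 5.670×10⁻⁸×3.26×10⁻³×(909.0)⁴ = 126 W.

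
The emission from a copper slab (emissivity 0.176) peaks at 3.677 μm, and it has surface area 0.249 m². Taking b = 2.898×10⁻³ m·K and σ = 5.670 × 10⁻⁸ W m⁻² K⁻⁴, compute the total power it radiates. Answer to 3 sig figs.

Wien's law: T = b/λ_max = 2.898×10⁻³/3.677×10⁻⁶ = 788.143 K.
Area A = 0.249 m².
Then P = εσAT⁴ = 0.176×5.670×10⁻⁸×0.249×(788.143)⁴ = 959 W.

P ≈ 959 W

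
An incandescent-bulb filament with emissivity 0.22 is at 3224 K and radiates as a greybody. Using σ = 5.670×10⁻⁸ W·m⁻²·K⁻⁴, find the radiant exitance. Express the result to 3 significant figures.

Stefan–Boltzmann: I = εσT⁴ = 0.22 × 5.670×10⁻⁸ × (3224)⁴ = 1.35×10⁶ W/m².

I ≈ 1.35×10⁶ W/m²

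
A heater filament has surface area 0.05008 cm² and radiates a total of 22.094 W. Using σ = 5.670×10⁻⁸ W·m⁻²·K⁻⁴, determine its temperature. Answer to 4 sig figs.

Area A = 0.05008 cm² = 5.008×10⁻⁶ m².
P = σAT⁴ ⇒ T = (P/(σA))^(1/4) = (22.094/(5.670×10⁻⁸×5.008×10⁻⁶))^(1/4) = 2970 K.

T ≈ 2970 K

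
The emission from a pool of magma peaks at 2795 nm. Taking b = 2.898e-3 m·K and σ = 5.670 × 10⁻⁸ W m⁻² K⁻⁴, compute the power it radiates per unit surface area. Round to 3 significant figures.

I ≈ 6.55×10⁴ W/m²

Wien's law: T = b/λ_max = 2.898×10⁻³/2.795×10⁻⁶ = 1036.85 K.
Then I = σT⁴ = 5.670×10⁻⁸×(1036.85)⁴ = 6.55×10⁴ W/m².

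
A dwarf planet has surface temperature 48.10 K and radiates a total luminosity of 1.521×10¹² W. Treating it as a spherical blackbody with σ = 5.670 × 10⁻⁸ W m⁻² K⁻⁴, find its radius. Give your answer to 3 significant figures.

L = 4πR²σT⁴ ⇒ R = √(L/(4πσT⁴)).
σT⁴ = 0.303503 W/m², so R = √(1.521×10¹²/(4π×0.303503)) = 6.32×10⁵ m.

R ≈ 6.32×10⁵ m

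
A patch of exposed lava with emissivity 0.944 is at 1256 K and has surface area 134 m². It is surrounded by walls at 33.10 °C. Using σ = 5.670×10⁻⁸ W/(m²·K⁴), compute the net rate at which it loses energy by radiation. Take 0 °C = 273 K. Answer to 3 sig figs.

Net loss ≈ 1.78×10⁷ W

Surroundings: T = 33.10 °C + 273 = 306.10 K.
Area A = 134 m².
Net radiated power P_net = εσA(T⁴ − T₀⁴) = 0.944×5.670×10⁻⁸×134×(1256⁴ − 306.10⁴).
T⁴ − T₀⁴ = 2.48862×10¹² − 8.77917×10⁹ = 2.47984×10¹² K⁴, so P_net = 1.78×10⁷ W.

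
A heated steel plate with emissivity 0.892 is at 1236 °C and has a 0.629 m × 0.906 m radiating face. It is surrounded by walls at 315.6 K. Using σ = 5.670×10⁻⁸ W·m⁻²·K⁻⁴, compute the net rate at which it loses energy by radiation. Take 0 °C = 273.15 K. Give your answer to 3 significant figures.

Net loss ≈ 1.49×10⁵ W

T = 1236 °C + 273.15 = 1509.15 K.
Area A = 0.629 × 0.906 = 0.569874 m².
Net radiated power P_net = εσA(T⁴ − T₀⁴) = 0.892×5.670×10⁻⁸×0.569874×(1509.15⁴ − 315.6⁴).
T⁴ − T₀⁴ = 5.18716×10¹² − 9.92083×10⁹ = 5.17724×10¹² K⁴, so P_net = 1.49×10⁵ W.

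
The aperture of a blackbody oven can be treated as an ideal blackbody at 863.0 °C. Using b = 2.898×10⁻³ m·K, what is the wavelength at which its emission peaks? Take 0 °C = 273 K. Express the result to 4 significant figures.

T = 863.0 °C + 273 = 1136.0 K.
Wien's displacement law: λ_max = b/T = (2.898×10⁻³ m·K)/(1136.0 K) = 2.5511×10⁻⁶ m.
That is 2551 nm, in the infrared range.

λ_max ≈ 2551 nm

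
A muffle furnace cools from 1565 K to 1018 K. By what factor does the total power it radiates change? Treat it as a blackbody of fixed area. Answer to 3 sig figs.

P₂/P₁ ≈ 0.179

P ∝ T⁴, so P₂/P₁ = (T₂/T₁)⁴ = (1018/1565)⁴ = (0.650479)⁴ = 0.179.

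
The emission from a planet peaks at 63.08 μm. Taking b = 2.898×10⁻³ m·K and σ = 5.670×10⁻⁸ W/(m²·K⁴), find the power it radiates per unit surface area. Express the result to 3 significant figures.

I ≈ 0.253 W/m²

Wien's law: T = b/λ_max = 2.898×10⁻³/6.308×10⁻⁵ = 45.9417 K.
Then I = σT⁴ = 5.670×10⁻⁸×(45.9417)⁴ = 0.253 W/m².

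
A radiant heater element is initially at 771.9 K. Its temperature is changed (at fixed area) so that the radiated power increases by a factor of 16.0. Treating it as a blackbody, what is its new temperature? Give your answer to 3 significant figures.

T₂ ≈ 1.54×10³ K

P ∝ T⁴, so T₂/T₁ = (P₂/P₁)^(1/4) = (16.0)^(1/4) = 2.00000.
T₂ = 771.9 × 2.00000 = 1.54×10³ K.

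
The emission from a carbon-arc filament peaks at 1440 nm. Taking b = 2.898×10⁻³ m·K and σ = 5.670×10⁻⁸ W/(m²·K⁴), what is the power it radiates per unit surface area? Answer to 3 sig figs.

Wien's law: T = b/λ_max = 2.898×10⁻³/1.440×10⁻⁶ = 2012.50 K.
Then I = σT⁴ = 5.670×10⁻⁸×(2012.50)⁴ = 9.30×10⁵ W/m².

I ≈ 9.30×10⁵ W/m²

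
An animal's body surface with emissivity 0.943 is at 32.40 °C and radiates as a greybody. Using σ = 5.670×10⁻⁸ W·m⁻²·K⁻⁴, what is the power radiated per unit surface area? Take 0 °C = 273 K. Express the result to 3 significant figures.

I ≈ 465 W/m²

T = 32.40 °C + 273 = 305.40 K.
Stefan–Boltzmann: I = εσT⁴ = 0.943 × 5.670×10⁻⁸ × (305.40)⁴ = 465 W/m².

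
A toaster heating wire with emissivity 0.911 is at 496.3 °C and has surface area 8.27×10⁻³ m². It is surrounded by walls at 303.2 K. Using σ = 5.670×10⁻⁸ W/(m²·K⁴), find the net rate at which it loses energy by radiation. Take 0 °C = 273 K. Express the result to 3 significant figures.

Net loss ≈ 146 W

T = 496.3 °C + 273 = 769.3 K.
Area A = 8.27×10⁻³ m².
Net radiated power P_net = εσA(T⁴ − T₀⁴) = 0.911×5.670×10⁻⁸×8.27×10⁻³×(769.3⁴ − 303.2⁴).
T⁴ − T₀⁴ = 3.50254×10¹¹ − 8.45117×10⁹ = 3.41803×10¹¹ K⁴, so P_net = 146 W.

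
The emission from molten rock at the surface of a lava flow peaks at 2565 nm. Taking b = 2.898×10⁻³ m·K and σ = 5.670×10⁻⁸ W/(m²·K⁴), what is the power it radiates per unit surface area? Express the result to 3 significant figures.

Wien's law: T = b/λ_max = 2.898×10⁻³/2.565×10⁻⁶ = 1129.82 K.
Then I = σT⁴ = 5.670×10⁻⁸×(1129.82)⁴ = 9.24×10⁴ W/m².

I ≈ 9.24×10⁴ W/m²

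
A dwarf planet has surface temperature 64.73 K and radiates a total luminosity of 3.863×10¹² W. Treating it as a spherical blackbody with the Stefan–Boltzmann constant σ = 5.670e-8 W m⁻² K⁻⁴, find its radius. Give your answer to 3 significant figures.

R ≈ 5.56×10⁵ m

L = 4πR²σT⁴ ⇒ R = √(L/(4πσT⁴)).
σT⁴ = 0.995418 W/m², so R = √(3.863×10¹²/(4π×0.995418)) = 5.56×10⁵ m.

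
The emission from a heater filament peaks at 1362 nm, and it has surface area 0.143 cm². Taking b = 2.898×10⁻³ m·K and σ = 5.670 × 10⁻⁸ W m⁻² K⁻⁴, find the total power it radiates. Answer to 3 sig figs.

Wien's law: T = b/λ_max = 2.898×10⁻³/1.362×10⁻⁶ = 2127.75 K.
Area A = 0.143 cm² = 1.43×10⁻⁵ m².
Then P = σAT⁴ = 5.670×10⁻⁸×1.43×10⁻⁵×(2127.75)⁴ = 16.6 W.

P ≈ 16.6 W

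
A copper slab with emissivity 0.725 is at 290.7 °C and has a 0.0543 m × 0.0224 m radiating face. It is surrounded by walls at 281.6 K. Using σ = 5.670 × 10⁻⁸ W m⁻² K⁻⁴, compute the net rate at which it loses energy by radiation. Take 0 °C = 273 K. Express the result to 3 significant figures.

Net loss ≈ 4.73 W

T = 290.7 °C + 273 = 563.7 K.
Area A = 0.0543 × 0.0224 = 1.21632×10⁻³ m².
Net radiated power P_net = εσA(T⁴ − T₀⁴) = 0.725×5.670×10⁻⁸×1.21632×10⁻³×(563.7⁴ − 281.6⁴).
T⁴ − T₀⁴ = 1.00970×10¹¹ − 6.28826×10⁹ = 9.46817×10¹⁰ K⁴, so P_net = 4.73 W.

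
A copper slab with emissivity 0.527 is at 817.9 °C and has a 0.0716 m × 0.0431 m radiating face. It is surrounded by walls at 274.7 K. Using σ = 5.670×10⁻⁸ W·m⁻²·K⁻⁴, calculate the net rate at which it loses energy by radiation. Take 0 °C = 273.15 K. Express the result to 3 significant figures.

T = 817.9 °C + 273.15 = 1091.05 K.
Area A = 0.0716 × 0.0431 = 3.08596×10⁻³ m².
Net radiated power P_net = εσA(T⁴ − T₀⁴) = 0.527×5.670×10⁻⁸×3.08596×10⁻³×(1091.05⁴ − 274.7⁴).
T⁴ − T₀⁴ = 1.41703×10¹² − 5.69423×10⁹ = 1.41134×10¹² K⁴, so P_net = 130 W.

Net loss ≈ 130 W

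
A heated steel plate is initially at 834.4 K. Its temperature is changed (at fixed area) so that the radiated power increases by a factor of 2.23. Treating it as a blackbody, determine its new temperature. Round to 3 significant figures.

P ∝ T⁴, so T₂/T₁ = (P₂/P₁)^(1/4) = (2.23)^(1/4) = 1.22201.
T₂ = 834.4 × 1.22201 = 1.02×10³ K.

T₂ ≈ 1.02×10³ K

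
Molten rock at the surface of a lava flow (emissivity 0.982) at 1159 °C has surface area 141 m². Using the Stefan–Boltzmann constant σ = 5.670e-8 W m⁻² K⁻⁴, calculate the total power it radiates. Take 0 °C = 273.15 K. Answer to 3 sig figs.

T = 1159 °C + 273.15 = 1432.15 K.
Area A = 141 m².
P = εσAT⁴ = 0.982 × 5.670×10⁻⁸ × 141 × (1432.15)⁴ = 3.30×10⁷ W.

P ≈ 3.30×10⁷ W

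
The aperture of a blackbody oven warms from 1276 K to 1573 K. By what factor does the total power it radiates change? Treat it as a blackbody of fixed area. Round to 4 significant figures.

P₂/P₁ ≈ 2.309

P ∝ T⁴, so P₂/P₁ = (T₂/T₁)⁴ = (1573/1276)⁴ = (1.23276)⁴ = 2.309.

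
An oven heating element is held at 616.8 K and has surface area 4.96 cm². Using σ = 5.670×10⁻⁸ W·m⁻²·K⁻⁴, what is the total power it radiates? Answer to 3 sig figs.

P ≈ 4.07 W

Area A = 4.96 cm² = 4.96×10⁻⁴ m².
P = σAT⁴ = 5.670×10⁻⁸ × 4.96×10⁻⁴ × (616.8)⁴ = 4.07 W.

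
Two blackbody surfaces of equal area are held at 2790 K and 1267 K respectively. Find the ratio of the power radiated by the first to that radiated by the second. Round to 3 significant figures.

P₁/P₂ ≈ 23.5

With equal areas, P₁/P₂ = (T₁/T₂)⁴ = (2790/1267)⁴ = 23.5.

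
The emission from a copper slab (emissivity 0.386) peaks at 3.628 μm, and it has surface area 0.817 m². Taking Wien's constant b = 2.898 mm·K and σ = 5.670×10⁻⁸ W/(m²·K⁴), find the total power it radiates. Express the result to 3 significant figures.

Wien's law: T = b/λ_max = 2.898×10⁻³/3.628×10⁻⁶ = 798.787 K.
Area A = 0.817 m².
Then P = εσAT⁴ = 0.386×5.670×10⁻⁸×0.817×(798.787)⁴ = 7.28×10³ W.

P ≈ 7.28×10³ W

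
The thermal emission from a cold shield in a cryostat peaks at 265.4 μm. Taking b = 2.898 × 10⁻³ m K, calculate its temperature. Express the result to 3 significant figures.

Wien's law gives T = b/λ_max = (2.898×10⁻³ m·K)/(2.654×10⁻⁴ m) = 10.9 K.

T ≈ 10.9 K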